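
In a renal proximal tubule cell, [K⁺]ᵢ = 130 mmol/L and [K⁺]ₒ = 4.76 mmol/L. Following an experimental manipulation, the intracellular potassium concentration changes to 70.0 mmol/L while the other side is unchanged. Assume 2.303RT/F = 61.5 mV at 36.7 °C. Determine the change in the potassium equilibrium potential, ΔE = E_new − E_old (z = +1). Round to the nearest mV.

E_old = (61.5/1)·log₁₀(4.76/130) = -88.33 mV
E_new = (61.5/1)·log₁₀(4.76/70.0) = -71.80 mV
ΔE = -71.80 − (-88.33) = 16.53 mV

17 mV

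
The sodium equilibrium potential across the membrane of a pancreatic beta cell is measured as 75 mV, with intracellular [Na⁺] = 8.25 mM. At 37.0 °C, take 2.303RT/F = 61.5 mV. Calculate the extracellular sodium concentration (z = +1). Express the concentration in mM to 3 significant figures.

Nernst: E = (61.5/1) · log₁₀([out]/[in]), so log₁₀([out]/[in]) = 75.0 × 1 / 61.5 = 1.2195.
[out]/[in] = 10^(1.2195) = 16.58.
[out] = 16.58 × 8.25 = 136.8 mM.

137 mM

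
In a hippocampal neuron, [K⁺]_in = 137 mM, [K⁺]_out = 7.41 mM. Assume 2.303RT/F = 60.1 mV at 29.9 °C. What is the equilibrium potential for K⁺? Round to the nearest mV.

E = (60.1/z) · log₁₀([K⁺]_out/[K⁺]_in) with z = +1.
= (60.1/1) · log₁₀(7.41/137) = 60.10 · log₁₀(0.05409)
= 60.10 · (-1.2669) = -76.14 mV

-76 mV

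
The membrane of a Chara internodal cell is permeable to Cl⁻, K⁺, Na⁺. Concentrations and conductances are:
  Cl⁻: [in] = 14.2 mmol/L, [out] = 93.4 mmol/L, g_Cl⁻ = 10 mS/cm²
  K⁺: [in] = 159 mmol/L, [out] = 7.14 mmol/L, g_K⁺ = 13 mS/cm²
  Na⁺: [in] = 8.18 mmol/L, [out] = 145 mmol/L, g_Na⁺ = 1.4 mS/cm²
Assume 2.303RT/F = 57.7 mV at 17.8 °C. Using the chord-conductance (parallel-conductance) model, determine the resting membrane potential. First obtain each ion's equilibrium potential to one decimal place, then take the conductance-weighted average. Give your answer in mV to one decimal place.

E_Cl⁻ = (57.7/-1)·log₁₀(93.4/14.2) = -47.2 mV
E_K⁺ = (57.7/1)·log₁₀(7.14/159) = -77.8 mV
E_Na⁺ = (57.7/1)·log₁₀(145/8.18) = 72.0 mV
Vm = (Σ gᵢEᵢ)/(Σ gᵢ) = (10·-47.2 + 13·-77.8 + 1.4·72.0) / (10 + 13 + 1.4)
= -1382.60 / 24.4 = -56.66 mV

-56.7 mV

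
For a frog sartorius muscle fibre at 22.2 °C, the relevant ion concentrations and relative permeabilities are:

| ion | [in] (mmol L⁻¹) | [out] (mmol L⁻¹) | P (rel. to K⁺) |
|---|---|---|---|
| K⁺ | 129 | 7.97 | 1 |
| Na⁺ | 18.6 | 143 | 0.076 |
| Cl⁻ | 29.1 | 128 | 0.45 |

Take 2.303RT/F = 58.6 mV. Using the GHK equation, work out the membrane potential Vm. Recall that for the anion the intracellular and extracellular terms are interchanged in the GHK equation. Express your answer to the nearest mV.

-45 mV

Vm = 58.6 · log₁₀[(Σ P·[cation]ₒ + Σ P·[anion]ᵢ) / (Σ P·[cation]ᵢ + Σ P·[anion]ₒ)]
Numerator = 1×7.97 + 0.076×143 + 0.45×29.1 = 31.93
Denominator = 1×129 + 0.076×18.6 + 0.45×128 = 188
Vm = 58.6 · log₁₀(0.16984) = 58.6 × (-0.7699) = -45.12 mV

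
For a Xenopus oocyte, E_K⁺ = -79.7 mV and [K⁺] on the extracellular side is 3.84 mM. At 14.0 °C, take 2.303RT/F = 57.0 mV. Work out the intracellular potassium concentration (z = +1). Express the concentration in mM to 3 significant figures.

96.1 mM

Nernst: E = (57.0/1) · log₁₀([out]/[in]), so log₁₀([out]/[in]) = -79.7 × 1 / 57.0 = -1.3982.
[out]/[in] = 10^(-1.3982) = 0.03997.
[in] = 3.84 / 0.03997 = 96.07 mM.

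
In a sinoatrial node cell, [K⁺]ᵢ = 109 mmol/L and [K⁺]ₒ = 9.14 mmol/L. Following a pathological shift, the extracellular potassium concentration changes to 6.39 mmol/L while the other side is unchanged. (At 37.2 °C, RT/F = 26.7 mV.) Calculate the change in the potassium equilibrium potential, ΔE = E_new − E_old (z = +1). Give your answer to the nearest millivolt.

-10 mV

E_old = (26.7/1)·ln(9.14/109) = -66.18 mV
E_new = (26.7/1)·ln(6.39/109) = -75.74 mV
ΔE = -75.74 − (-66.18) = -9.56 mV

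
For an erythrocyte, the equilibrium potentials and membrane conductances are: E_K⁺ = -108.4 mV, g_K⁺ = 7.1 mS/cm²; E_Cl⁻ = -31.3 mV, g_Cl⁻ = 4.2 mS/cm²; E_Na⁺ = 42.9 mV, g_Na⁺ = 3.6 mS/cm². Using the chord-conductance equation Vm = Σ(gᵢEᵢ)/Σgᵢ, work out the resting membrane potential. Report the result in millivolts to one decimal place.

Σ gᵢEᵢ = 7.1·(-108.4) + 4.2·(-31.3) + 3.6·(42.9) = -746.66
Σ gᵢ = 7.1 + 4.2 + 3.6 = 14.9
Vm = -746.66 / 14.9 = -50.11 mV

-50.1 mV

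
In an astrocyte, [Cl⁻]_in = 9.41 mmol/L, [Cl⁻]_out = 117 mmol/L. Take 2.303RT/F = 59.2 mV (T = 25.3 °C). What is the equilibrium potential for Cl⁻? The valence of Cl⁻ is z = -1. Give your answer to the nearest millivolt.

-65 mV

E = (59.2/z) · log₁₀([Cl⁻]_out/[Cl⁻]_in) with z = -1.
For an anion, dividing by z = -1 reverses the sign.
= (59.2/-1) · log₁₀(117/9.41) = -59.20 · log₁₀(12.43)
= -59.20 · (1.0946) = -64.80 mV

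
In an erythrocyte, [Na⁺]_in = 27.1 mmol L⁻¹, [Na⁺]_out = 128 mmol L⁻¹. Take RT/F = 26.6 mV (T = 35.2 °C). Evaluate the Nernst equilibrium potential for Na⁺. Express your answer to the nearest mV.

E = (26.6/z) · ln([Na⁺]_out/[Na⁺]_in) with z = +1.
= (26.6/1) · ln(128/27.1) = 26.60 · ln(4.723)
= 26.60 · (1.5525) = 41.30 mV

41 mV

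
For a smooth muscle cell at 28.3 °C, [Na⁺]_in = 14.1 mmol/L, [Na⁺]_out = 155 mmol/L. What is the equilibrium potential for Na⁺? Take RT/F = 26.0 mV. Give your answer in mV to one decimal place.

62.3 mV

E = (26.0/z) · ln([Na⁺]_out/[Na⁺]_in) with z = +1.
= (26.0/1) · ln(155/14.1) = 26.00 · ln(10.99)
= 26.00 · (2.3973) = 62.33 mV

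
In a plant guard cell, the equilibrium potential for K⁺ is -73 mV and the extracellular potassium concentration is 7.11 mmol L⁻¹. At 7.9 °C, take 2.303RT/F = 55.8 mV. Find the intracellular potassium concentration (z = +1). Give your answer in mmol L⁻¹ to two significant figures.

140 mmol L⁻¹

Nernst: E = (55.8/1) · log₁₀([out]/[in]), so log₁₀([out]/[in]) = -73.0 × 1 / 55.8 = -1.3082.
[out]/[in] = 10^(-1.3082) = 0.04918.
[in] = 7.11 / 0.04918 = 144.6 mmol L⁻¹.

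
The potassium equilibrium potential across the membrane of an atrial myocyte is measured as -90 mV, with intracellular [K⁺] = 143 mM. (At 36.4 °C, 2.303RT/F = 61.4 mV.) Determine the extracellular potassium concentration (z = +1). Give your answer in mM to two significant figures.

4.9 mM

Nernst: E = (61.4/1) · log₁₀([out]/[in]), so log₁₀([out]/[in]) = -90.0 × 1 / 61.4 = -1.4658.
[out]/[in] = 10^(-1.4658) = 0.03421.
[out] = 0.03421 × 143 = 4.893 mM.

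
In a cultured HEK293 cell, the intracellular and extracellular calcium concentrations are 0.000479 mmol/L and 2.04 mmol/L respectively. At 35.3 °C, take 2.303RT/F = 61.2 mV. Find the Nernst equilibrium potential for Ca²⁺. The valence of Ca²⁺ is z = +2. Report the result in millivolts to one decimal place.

E = (61.2/z) · log₁₀([Ca²⁺]_out/[Ca²⁺]_in) with z = +2.
= (61.2/2) · log₁₀(2.04/0.000479) = 30.60 · log₁₀(4259)
= 30.60 · (3.6293) = 111.06 mV

111.1 mV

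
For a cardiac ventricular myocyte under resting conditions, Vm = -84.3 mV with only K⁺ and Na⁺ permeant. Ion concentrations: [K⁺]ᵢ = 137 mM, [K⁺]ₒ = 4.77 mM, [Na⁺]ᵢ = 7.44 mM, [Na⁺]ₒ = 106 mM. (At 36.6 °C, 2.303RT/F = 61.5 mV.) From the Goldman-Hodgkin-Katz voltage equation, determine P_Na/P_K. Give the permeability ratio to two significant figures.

Let α = P_Na/P_K. GHK: Vm = 61.5·log₁₀[(Kₒ + α·Naₒ)/(Kᵢ + α·Naᵢ)].
10^(Vm/61.5) = 10^(-84.3/61.5) = 0.042586
So 0.042586·(Kᵢ + α·Naᵢ) = Kₒ + α·Naₒ → α = (0.042586·137.0 − 4.77) / (106.0 − 0.042586·7.44)
α = (5.834 − 4.77) / (106.0 − 0.3168) = 1.064/105.7 = 0.01007

0.010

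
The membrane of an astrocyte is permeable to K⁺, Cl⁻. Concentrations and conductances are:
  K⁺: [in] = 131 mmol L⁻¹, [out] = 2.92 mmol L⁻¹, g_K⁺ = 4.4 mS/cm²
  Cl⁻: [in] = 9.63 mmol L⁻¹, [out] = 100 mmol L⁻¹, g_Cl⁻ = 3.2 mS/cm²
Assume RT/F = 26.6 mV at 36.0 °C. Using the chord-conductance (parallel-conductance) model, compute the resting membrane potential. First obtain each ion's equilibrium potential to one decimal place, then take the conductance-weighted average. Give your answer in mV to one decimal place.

-84.8 mV

E_K⁺ = (26.6/1)·ln(2.92/131) = -101.2 mV
E_Cl⁻ = (26.6/-1)·ln(100/9.63) = -62.3 mV
Vm = (Σ gᵢEᵢ)/(Σ gᵢ) = (4.4·-101.2 + 3.2·-62.3) / (4.4 + 3.2)
= -644.64 / 7.6 = -84.82 mV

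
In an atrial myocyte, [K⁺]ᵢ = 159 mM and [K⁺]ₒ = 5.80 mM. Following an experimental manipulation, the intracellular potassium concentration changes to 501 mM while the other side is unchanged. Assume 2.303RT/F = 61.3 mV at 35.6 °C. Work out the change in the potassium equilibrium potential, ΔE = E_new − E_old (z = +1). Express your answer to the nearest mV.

-31 mV

E_old = (61.3/1)·log₁₀(5.80/159) = -88.15 mV
E_new = (61.3/1)·log₁₀(5.80/501) = -118.70 mV
ΔE = -118.70 − (-88.15) = -30.55 mV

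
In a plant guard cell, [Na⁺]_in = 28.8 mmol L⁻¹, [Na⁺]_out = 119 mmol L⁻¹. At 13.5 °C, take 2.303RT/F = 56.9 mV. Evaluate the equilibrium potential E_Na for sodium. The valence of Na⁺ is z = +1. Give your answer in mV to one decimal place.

35.1 mV

E = (56.9/z) · log₁₀([Na⁺]_out/[Na⁺]_in) with z = +1.
= (56.9/1) · log₁₀(119/28.8) = 56.90 · log₁₀(4.132)
= 56.90 · (0.6162) = 35.06 mV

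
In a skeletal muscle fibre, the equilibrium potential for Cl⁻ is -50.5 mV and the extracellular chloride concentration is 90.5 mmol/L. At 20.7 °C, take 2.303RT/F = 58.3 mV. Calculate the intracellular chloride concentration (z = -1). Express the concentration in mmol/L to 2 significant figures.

Nernst: E = (58.3/-1) · log₁₀([out]/[in]), so log₁₀([out]/[in]) = -50.5 × -1 / 58.3 = 0.8662.
[out]/[in] = 10^(0.8662) = 7.349.
[in] = 90.5 / 7.349 = 12.32 mmol/L.

12 mmol/L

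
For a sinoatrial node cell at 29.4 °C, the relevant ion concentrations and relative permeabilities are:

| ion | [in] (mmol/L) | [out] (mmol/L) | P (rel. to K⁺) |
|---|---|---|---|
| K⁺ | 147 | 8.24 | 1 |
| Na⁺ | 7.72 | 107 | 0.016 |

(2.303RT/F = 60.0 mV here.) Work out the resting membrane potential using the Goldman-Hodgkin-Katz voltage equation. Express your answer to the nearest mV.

-70 mV

Vm = 60.0 · log₁₀[(Σ P·[cation]ₒ + Σ P·[anion]ᵢ) / (Σ P·[cation]ᵢ + Σ P·[anion]ₒ)]
Numerator = 1×8.24 + 0.016×107 = 9.952
Denominator = 1×147 + 0.016×7.72 = 147.1
Vm = 60.0 · log₁₀(0.067644) = 60.0 × (-1.1698) = -70.19 mV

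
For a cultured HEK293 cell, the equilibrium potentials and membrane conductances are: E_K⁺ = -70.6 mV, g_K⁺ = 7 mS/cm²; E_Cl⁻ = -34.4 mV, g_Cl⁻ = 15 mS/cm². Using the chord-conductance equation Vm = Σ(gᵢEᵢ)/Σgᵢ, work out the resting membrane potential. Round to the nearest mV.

-46 mV

Σ gᵢEᵢ = 7·(-70.6) + 15·(-34.4) = -1010.20
Σ gᵢ = 7 + 15 = 22
Vm = -1010.20 / 22 = -45.92 mV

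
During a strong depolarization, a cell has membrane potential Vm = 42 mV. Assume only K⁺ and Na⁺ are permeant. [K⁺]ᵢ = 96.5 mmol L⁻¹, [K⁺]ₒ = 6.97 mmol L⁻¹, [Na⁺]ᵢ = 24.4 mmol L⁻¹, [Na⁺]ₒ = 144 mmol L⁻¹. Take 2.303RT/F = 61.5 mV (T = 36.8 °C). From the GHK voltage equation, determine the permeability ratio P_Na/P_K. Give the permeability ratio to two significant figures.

Let α = P_Na/P_K. GHK: Vm = 61.5·log₁₀[(Kₒ + α·Naₒ)/(Kᵢ + α·Naᵢ)].
10^(Vm/61.5) = 10^(42.0/61.5) = 4.8187
So 4.8187·(Kᵢ + α·Naᵢ) = Kₒ + α·Naₒ → α = (4.8187·96.5 − 6.97) / (144.0 − 4.8187·24.4)
α = (465 − 6.97) / (144.0 − 117.6) = 458/26.42 = 17.33

17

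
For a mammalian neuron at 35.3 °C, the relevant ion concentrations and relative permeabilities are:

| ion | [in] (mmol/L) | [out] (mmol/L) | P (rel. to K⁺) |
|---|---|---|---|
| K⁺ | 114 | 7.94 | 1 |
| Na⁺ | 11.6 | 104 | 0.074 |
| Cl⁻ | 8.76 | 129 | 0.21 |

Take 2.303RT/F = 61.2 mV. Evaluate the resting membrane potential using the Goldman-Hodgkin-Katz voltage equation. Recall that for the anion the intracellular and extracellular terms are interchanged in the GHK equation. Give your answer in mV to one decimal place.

Vm = 61.2 · log₁₀[(Σ P·[cation]ₒ + Σ P·[anion]ᵢ) / (Σ P·[cation]ᵢ + Σ P·[anion]ₒ)]
Numerator = 1×7.94 + 0.074×104 + 0.21×8.76 = 17.48
Denominator = 1×114 + 0.074×11.6 + 0.21×129 = 141.9
Vm = 61.2 · log₁₀(0.12311) = 61.2 × (-0.9097) = -55.67 mV

-55.7 mV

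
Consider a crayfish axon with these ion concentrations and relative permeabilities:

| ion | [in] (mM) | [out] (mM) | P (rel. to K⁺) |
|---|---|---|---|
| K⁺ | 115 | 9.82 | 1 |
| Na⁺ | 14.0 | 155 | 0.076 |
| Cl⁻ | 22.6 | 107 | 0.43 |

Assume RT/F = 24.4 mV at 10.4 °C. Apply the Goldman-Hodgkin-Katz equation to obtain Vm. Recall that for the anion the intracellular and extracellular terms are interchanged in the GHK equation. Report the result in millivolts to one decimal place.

Vm = 24.4 · ln[(Σ P·[cation]ₒ + Σ P·[anion]ᵢ) / (Σ P·[cation]ᵢ + Σ P·[anion]ₒ)]
Numerator = 1×9.82 + 0.076×155 + 0.43×22.6 = 31.32
Denominator = 1×115 + 0.076×14.0 + 0.43×107 = 162.1
Vm = 24.4 · ln(0.19323) = 24.4 × (-1.6439) = -40.11 mV

-40.1 mV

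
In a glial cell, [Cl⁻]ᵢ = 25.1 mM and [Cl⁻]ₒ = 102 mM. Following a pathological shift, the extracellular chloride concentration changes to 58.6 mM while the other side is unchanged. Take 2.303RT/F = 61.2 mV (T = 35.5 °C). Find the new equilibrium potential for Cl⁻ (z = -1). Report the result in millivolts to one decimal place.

-22.5 mV

After the shift: [Cl⁻]_out = 58.6, [Cl⁻]_in = 25.1 mM.
E_new = (61.2/-1)·log₁₀(58.6/25.1) = -61.20 · (0.3682) = -22.54 mV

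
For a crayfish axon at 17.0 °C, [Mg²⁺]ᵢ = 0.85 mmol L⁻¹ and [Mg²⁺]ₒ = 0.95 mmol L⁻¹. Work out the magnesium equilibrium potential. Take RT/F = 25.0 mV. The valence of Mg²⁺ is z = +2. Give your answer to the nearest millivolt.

E = (25.0/z) · ln([Mg²⁺]_out/[Mg²⁺]_in) with z = +2.
= (25.0/2) · ln(0.95/0.85) = 12.50 · ln(1.118)
= 12.50 · (0.1112) = 1.39 mV

1 mV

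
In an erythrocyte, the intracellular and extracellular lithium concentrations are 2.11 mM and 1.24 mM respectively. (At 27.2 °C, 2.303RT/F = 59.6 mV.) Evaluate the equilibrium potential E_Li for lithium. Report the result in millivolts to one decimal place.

-13.8 mV

E = (59.6/z) · log₁₀([Li⁺]_out/[Li⁺]_in) with z = +1.
= (59.6/1) · log₁₀(1.24/2.11) = 59.60 · log₁₀(0.5877)
= 59.60 · (-0.2309) = -13.76 mV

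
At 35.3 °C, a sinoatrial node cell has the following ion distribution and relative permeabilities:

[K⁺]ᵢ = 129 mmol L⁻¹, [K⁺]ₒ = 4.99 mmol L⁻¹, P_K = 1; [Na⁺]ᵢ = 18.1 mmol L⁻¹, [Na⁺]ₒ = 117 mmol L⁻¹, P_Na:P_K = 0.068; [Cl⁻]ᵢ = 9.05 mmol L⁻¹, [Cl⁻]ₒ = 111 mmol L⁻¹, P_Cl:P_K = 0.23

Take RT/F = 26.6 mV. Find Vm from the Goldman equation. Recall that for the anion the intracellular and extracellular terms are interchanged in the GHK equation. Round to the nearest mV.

Vm = 26.6 · ln[(Σ P·[cation]ₒ + Σ P·[anion]ᵢ) / (Σ P·[cation]ᵢ + Σ P·[anion]ₒ)]
Numerator = 1×4.99 + 0.068×117 + 0.23×9.05 = 15.03
Denominator = 1×129 + 0.068×18.1 + 0.23×111 = 155.8
Vm = 26.6 · ln(0.096478) = 26.6 × (-2.3384) = -62.20 mV

-62 mV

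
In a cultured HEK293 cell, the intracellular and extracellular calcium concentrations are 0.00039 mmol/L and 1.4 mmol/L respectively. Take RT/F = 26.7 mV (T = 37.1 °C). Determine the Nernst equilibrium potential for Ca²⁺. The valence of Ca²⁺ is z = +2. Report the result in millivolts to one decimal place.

109.3 mV

E = (26.7/z) · ln([Ca²⁺]_out/[Ca²⁺]_in) with z = +2.
= (26.7/2) · ln(1.4/0.00039) = 13.35 · ln(3590)
= 13.35 · (8.1858) = 109.28 mV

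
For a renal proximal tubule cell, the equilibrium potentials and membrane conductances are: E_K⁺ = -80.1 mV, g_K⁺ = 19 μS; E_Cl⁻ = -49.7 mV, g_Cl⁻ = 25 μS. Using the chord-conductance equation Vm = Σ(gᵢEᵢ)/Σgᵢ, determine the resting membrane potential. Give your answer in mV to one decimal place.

Σ gᵢEᵢ = 19·(-80.1) + 25·(-49.7) = -2764.40
Σ gᵢ = 19 + 25 = 44
Vm = -2764.40 / 44 = -62.83 mV

-62.8 mV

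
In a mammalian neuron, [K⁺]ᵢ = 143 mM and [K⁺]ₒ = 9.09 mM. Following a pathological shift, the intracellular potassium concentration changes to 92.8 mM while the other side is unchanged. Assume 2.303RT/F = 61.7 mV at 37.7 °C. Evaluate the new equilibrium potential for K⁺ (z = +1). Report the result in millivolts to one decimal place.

-62.3 mV

After the shift: [K⁺]_out = 9.09, [K⁺]_in = 92.8 mM.
E_new = (61.7/1)·log₁₀(9.09/92.8) = 61.70 · (-1.0090) = -62.25 mV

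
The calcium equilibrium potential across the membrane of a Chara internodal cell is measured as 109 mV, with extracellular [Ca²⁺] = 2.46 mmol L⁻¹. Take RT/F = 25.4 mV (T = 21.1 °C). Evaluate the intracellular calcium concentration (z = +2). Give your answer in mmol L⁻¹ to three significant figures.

0.000461 mmol L⁻¹

Nernst: E = (25.4/2) · ln([out]/[in]), so ln([out]/[in]) = 109.0 × 2 / 25.4 = 8.5827.
[out]/[in] = e^(8.5827) = 5338.
[in] = 2.46 / 5338 = 0.0004608 mmol L⁻¹.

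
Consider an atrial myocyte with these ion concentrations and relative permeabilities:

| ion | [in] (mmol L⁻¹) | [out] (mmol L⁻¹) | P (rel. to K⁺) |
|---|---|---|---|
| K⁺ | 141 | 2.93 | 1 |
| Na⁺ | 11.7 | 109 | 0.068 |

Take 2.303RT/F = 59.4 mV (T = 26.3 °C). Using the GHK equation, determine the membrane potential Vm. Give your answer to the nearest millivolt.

-68 mV

Vm = 59.4 · log₁₀[(Σ P·[cation]ₒ + Σ P·[anion]ᵢ) / (Σ P·[cation]ᵢ + Σ P·[anion]ₒ)]
Numerator = 1×2.93 + 0.068×109 = 10.34
Denominator = 1×141 + 0.068×11.7 = 141.8
Vm = 59.4 · log₁₀(0.072936) = 59.4 × (-1.1371) = -67.54 mV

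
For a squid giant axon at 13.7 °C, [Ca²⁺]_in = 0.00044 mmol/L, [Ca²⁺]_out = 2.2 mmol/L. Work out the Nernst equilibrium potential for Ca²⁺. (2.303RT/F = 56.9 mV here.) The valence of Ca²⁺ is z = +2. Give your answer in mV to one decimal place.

E = (56.9/z) · log₁₀([Ca²⁺]_out/[Ca²⁺]_in) with z = +2.
= (56.9/2) · log₁₀(2.2/0.00044) = 28.45 · log₁₀(5000)
= 28.45 · (3.6990) = 105.24 mV

105.2 mV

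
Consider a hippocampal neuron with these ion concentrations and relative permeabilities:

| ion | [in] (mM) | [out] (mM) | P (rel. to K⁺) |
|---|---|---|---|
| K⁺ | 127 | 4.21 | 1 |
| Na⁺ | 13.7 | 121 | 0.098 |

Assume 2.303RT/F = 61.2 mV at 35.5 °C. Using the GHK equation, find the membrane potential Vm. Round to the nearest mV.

-55 mV

Vm = 61.2 · log₁₀[(Σ P·[cation]ₒ + Σ P·[anion]ᵢ) / (Σ P·[cation]ᵢ + Σ P·[anion]ₒ)]
Numerator = 1×4.21 + 0.098×121 = 16.07
Denominator = 1×127 + 0.098×13.7 = 128.3
Vm = 61.2 · log₁₀(0.1252) = 61.2 × (-0.9024) = -55.23 mV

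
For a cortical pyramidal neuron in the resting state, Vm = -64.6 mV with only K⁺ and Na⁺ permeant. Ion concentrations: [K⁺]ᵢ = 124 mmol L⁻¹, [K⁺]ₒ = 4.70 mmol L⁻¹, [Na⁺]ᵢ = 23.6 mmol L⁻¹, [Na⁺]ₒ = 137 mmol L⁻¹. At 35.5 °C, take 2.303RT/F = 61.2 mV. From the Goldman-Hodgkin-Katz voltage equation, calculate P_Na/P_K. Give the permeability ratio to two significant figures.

0.046

Let α = P_Na/P_K. GHK: Vm = 61.2·log₁₀[(Kₒ + α·Naₒ)/(Kᵢ + α·Naᵢ)].
10^(Vm/61.2) = 10^(-64.6/61.2) = 0.087992
So 0.087992·(Kᵢ + α·Naᵢ) = Kₒ + α·Naₒ → α = (0.087992·124.0 − 4.7) / (137.0 − 0.087992·23.6)
α = (10.91 − 4.7) / (137.0 − 2.077) = 6.211/134.9 = 0.04603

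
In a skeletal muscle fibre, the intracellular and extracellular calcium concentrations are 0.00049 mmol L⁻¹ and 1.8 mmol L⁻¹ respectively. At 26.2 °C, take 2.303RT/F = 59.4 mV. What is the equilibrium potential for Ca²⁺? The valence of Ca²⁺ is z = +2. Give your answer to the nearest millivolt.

106 mV

E = (59.4/z) · log₁₀([Ca²⁺]_out/[Ca²⁺]_in) with z = +2.
= (59.4/2) · log₁₀(1.8/0.00049) = 29.70 · log₁₀(3673)
= 29.70 · (3.5651) = 105.88 mV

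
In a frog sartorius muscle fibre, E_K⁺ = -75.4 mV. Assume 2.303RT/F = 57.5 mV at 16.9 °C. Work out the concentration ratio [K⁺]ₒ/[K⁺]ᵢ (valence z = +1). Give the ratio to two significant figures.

log₁₀([out]/[in]) = E·z/(57.5) = -75.4 × 1 / 57.5 = -1.3113
[out]/[in] = 10^(-1.3113) = 0.04883

0.049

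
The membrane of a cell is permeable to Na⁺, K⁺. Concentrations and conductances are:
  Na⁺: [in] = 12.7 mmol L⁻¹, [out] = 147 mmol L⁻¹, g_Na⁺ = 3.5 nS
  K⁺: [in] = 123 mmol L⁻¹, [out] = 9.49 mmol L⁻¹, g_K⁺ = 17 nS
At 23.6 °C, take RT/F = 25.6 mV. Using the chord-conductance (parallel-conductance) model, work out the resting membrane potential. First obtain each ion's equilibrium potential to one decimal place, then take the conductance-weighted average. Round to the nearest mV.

E_Na⁺ = (25.6/1)·ln(147/12.7) = 62.7 mV
E_K⁺ = (25.6/1)·ln(9.49/123) = -65.6 mV
Vm = (Σ gᵢEᵢ)/(Σ gᵢ) = (3.5·62.7 + 17·-65.6) / (3.5 + 17)
= -895.75 / 20.5 = -43.70 mV

-44 mV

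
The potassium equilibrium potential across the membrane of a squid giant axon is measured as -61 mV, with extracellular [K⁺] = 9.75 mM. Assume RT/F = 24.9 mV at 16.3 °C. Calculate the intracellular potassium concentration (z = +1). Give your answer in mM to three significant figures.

113 mM

Nernst: E = (24.9/1) · ln([out]/[in]), so ln([out]/[in]) = -61.0 × 1 / 24.9 = -2.4498.
[out]/[in] = e^(-2.4498) = 0.08631.
[in] = 9.75 / 0.08631 = 113 mM.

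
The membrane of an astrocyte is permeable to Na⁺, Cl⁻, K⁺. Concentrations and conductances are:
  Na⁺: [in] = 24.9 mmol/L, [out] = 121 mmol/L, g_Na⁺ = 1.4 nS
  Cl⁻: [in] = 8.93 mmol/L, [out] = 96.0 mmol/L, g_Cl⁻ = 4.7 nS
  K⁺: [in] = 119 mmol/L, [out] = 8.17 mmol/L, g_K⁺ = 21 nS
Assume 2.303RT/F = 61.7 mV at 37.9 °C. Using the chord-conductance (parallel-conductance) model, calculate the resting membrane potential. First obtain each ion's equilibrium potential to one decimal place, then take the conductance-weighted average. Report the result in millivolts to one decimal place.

-64.5 mV

E_Na⁺ = (61.7/1)·log₁₀(121/24.9) = 42.4 mV
E_Cl⁻ = (61.7/-1)·log₁₀(96.0/8.93) = -63.6 mV
E_K⁺ = (61.7/1)·log₁₀(8.17/119) = -71.8 mV
Vm = (Σ gᵢEᵢ)/(Σ gᵢ) = (1.4·42.4 + 4.7·-63.6 + 21·-71.8) / (1.4 + 4.7 + 21)
= -1747.36 / 27.1 = -64.48 mV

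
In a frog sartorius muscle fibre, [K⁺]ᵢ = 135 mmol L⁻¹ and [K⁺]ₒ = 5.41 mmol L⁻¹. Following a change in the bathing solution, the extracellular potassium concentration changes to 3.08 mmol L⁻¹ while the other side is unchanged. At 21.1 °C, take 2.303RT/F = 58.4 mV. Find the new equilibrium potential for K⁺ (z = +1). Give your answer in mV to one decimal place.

-95.9 mV

After the shift: [K⁺]_out = 3.08, [K⁺]_in = 135 mmol L⁻¹.
E_new = (58.4/1)·log₁₀(3.08/135) = 58.40 · (-1.6418) = -95.88 mV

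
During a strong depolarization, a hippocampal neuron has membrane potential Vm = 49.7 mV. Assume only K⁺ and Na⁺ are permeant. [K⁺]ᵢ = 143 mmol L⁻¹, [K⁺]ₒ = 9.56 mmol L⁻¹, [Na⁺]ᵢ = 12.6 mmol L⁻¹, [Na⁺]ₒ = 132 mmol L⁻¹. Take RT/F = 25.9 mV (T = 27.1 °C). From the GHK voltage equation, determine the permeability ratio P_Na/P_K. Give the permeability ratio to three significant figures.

20.9

Let α = P_Na/P_K. GHK: Vm = 25.9·ln[(Kₒ + α·Naₒ)/(Kᵢ + α·Naᵢ)].
e^(Vm/25.9) = e^(49.7/25.9) = 6.8136
So 6.8136·(Kᵢ + α·Naᵢ) = Kₒ + α·Naₒ → α = (6.8136·143.0 − 9.56) / (132.0 − 6.8136·12.6)
α = (974.3 − 9.56) / (132.0 − 85.85) = 964.8/46.15 = 20.91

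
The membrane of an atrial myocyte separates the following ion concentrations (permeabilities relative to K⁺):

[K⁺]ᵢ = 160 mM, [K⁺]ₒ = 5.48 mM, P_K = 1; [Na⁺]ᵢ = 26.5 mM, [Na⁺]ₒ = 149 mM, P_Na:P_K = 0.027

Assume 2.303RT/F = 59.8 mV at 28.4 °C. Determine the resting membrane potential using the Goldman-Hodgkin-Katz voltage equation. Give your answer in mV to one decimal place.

Vm = 59.8 · log₁₀[(Σ P·[cation]ₒ + Σ P·[anion]ᵢ) / (Σ P·[cation]ᵢ + Σ P·[anion]ₒ)]
Numerator = 1×5.48 + 0.027×149 = 9.503
Denominator = 1×160 + 0.027×26.5 = 160.7
Vm = 59.8 · log₁₀(0.059129) = 59.8 × (-1.2282) = -73.45 mV

-73.4 mV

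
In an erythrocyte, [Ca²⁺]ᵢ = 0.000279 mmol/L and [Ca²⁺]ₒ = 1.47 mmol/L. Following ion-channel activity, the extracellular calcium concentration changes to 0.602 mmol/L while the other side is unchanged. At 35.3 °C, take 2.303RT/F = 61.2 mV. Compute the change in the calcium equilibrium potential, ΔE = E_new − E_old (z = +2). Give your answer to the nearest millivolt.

E_old = (61.2/2)·log₁₀(1.47/0.000279) = 113.88 mV
E_new = (61.2/2)·log₁₀(0.602/0.000279) = 102.02 mV
ΔE = 102.02 − (113.88) = -11.86 mV

-12 mV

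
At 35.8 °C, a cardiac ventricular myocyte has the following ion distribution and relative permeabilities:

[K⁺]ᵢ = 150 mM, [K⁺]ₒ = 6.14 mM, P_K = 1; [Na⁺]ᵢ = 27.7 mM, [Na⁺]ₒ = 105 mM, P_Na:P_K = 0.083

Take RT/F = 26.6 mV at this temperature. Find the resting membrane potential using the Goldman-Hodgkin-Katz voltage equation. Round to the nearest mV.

Vm = 26.6 · ln[(Σ P·[cation]ₒ + Σ P·[anion]ᵢ) / (Σ P·[cation]ᵢ + Σ P·[anion]ₒ)]
Numerator = 1×6.14 + 0.083×105 = 14.86
Denominator = 1×150 + 0.083×27.7 = 152.3
Vm = 26.6 · ln(0.097538) = 26.6 × (-2.3275) = -61.91 mV

-62 mV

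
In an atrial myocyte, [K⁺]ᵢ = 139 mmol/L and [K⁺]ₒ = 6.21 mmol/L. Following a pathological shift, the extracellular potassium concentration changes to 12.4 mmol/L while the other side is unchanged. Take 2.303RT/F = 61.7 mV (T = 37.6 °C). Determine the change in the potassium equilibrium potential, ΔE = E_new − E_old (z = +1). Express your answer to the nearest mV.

19 mV

E_old = (61.7/1)·log₁₀(6.21/139) = -83.29 mV
E_new = (61.7/1)·log₁₀(12.4/139) = -64.76 mV
ΔE = -64.76 − (-83.29) = 18.53 mV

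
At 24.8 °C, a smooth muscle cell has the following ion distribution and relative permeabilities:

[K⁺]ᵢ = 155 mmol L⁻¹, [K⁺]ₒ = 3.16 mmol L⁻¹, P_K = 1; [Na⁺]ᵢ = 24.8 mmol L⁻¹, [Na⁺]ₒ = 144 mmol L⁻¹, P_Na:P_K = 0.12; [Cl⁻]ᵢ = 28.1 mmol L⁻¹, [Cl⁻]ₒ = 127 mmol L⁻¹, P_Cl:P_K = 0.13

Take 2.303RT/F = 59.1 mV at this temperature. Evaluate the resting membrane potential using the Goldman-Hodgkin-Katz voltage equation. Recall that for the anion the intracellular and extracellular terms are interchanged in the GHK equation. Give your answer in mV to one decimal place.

-50.8 mV

Vm = 59.1 · log₁₀[(Σ P·[cation]ₒ + Σ P·[anion]ᵢ) / (Σ P·[cation]ᵢ + Σ P·[anion]ₒ)]
Numerator = 1×3.16 + 0.12×144 + 0.13×28.1 = 24.09
Denominator = 1×155 + 0.12×24.8 + 0.13×127 = 174.5
Vm = 59.1 · log₁₀(0.13808) = 59.1 × (-0.8599) = -50.82 mV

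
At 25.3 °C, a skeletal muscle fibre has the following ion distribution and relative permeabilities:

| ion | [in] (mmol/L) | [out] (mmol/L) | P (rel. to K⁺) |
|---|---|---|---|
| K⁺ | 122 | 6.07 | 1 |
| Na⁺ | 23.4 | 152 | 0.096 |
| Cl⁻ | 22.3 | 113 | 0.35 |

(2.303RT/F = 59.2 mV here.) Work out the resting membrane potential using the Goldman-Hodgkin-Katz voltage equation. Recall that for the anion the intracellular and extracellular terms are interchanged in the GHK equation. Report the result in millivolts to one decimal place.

Vm = 59.2 · log₁₀[(Σ P·[cation]ₒ + Σ P·[anion]ᵢ) / (Σ P·[cation]ᵢ + Σ P·[anion]ₒ)]
Numerator = 1×6.07 + 0.096×152 + 0.35×22.3 = 28.47
Denominator = 1×122 + 0.096×23.4 + 0.35×113 = 163.8
Vm = 59.2 · log₁₀(0.1738) = 59.2 × (-0.7600) = -44.99 mV

-45.0 mV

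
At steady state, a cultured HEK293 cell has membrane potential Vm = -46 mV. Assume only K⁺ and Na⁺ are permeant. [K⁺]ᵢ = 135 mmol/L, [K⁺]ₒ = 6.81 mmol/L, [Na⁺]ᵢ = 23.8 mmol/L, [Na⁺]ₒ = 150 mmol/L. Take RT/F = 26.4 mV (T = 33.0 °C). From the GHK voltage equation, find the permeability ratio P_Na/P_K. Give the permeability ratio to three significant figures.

Let α = P_Na/P_K. GHK: Vm = 26.4·ln[(Kₒ + α·Naₒ)/(Kᵢ + α·Naᵢ)].
e^(Vm/26.4) = e^(-46.0/26.4) = 0.1751
So 0.1751·(Kᵢ + α·Naᵢ) = Kₒ + α·Naₒ → α = (0.1751·135.0 − 6.81) / (150.0 − 0.1751·23.8)
α = (23.64 − 6.81) / (150.0 − 4.167) = 16.83/145.8 = 0.1154

0.115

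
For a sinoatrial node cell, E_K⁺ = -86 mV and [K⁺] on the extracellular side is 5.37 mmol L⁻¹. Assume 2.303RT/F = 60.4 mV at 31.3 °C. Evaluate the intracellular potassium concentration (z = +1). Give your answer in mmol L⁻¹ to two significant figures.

140 mmol L⁻¹

Nernst: E = (60.4/1) · log₁₀([out]/[in]), so log₁₀([out]/[in]) = -86.0 × 1 / 60.4 = -1.4238.
[out]/[in] = 10^(-1.4238) = 0.03768.
[in] = 5.37 / 0.03768 = 142.5 mmol L⁻¹.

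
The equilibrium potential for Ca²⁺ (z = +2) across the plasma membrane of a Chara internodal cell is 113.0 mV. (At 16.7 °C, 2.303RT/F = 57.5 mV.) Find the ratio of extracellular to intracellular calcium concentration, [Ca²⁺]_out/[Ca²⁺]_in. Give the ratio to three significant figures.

8520

log₁₀([out]/[in]) = E·z/(57.5) = 113.0 × 2 / 57.5 = 3.9304
[out]/[in] = 10^(3.9304) = 8520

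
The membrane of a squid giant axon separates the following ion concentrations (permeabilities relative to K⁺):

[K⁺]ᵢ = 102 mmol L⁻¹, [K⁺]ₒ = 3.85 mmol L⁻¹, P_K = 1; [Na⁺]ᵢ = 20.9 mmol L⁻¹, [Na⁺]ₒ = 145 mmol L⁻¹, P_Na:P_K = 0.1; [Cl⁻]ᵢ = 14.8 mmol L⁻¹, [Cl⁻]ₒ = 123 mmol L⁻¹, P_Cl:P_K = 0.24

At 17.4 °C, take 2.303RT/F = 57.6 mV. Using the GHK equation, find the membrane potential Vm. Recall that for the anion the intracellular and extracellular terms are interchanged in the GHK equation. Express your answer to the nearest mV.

Vm = 57.6 · log₁₀[(Σ P·[cation]ₒ + Σ P·[anion]ᵢ) / (Σ P·[cation]ᵢ + Σ P·[anion]ₒ)]
Numerator = 1×3.85 + 0.1×145 + 0.24×14.8 = 21.9
Denominator = 1×102 + 0.1×20.9 + 0.24×123 = 133.6
Vm = 57.6 · log₁₀(0.16392) = 57.6 × (-0.7854) = -45.24 mV

-45 mV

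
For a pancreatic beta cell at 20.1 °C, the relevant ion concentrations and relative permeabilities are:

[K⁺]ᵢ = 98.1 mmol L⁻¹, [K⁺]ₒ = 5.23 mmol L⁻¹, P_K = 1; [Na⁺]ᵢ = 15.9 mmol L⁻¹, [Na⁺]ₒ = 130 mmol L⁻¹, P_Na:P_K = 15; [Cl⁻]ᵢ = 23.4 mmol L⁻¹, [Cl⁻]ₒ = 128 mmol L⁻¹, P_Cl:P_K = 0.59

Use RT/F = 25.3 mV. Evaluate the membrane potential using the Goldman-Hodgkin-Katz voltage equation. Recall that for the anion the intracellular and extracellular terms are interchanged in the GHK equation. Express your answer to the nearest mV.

40 mV

Vm = 25.3 · ln[(Σ P·[cation]ₒ + Σ P·[anion]ᵢ) / (Σ P·[cation]ᵢ + Σ P·[anion]ₒ)]
Numerator = 1×5.23 + 15×130 + 0.59×23.4 = 1969
Denominator = 1×98.1 + 15×15.9 + 0.59×128 = 412.1
Vm = 25.3 · ln(4.7778) = 25.3 × (1.5640) = 39.57 mV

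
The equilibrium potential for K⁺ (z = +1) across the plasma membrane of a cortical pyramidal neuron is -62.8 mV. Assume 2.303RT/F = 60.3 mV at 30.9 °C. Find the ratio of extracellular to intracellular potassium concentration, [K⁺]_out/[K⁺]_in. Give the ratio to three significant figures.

log₁₀([out]/[in]) = E·z/(60.3) = -62.8 × 1 / 60.3 = -1.0415
[out]/[in] = 10^(-1.0415) = 0.0909

0.0909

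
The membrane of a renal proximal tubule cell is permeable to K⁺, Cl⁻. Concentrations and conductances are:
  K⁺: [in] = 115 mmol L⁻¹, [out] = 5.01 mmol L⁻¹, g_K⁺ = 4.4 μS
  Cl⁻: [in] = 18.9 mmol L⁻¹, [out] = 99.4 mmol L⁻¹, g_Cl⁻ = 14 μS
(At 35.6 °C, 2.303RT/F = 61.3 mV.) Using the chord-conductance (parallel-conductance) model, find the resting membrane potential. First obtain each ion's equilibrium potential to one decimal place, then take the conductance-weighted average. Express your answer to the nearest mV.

-54 mV

E_K⁺ = (61.3/1)·log₁₀(5.01/115) = -83.4 mV
E_Cl⁻ = (61.3/-1)·log₁₀(99.4/18.9) = -44.2 mV
Vm = (Σ gᵢEᵢ)/(Σ gᵢ) = (4.4·-83.4 + 14·-44.2) / (4.4 + 14)
= -985.76 / 18.4 = -53.57 mV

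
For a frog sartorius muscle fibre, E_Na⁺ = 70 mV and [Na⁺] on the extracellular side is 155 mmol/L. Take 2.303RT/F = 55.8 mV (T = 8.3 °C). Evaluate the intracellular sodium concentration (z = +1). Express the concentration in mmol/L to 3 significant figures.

Nernst: E = (55.8/1) · log₁₀([out]/[in]), so log₁₀([out]/[in]) = 70.0 × 1 / 55.8 = 1.2545.
[out]/[in] = 10^(1.2545) = 17.97.
[in] = 155 / 17.97 = 8.627 mmol/L.

8.63 mmol/L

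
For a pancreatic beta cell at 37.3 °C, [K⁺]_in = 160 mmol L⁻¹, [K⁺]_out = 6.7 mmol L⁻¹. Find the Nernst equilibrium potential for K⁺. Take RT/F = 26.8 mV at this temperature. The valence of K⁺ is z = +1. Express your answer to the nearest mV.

E = (26.8/z) · ln([K⁺]_out/[K⁺]_in) with z = +1.
= (26.8/1) · ln(6.7/160) = 26.80 · ln(0.04188)
= 26.80 · (-3.1731) = -85.04 mV

-85 mV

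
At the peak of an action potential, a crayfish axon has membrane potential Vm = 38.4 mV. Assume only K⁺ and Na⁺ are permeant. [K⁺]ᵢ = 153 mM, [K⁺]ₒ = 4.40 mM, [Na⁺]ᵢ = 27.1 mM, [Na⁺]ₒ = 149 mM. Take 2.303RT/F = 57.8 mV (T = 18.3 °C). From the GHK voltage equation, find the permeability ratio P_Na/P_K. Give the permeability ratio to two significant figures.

Let α = P_Na/P_K. GHK: Vm = 57.8·log₁₀[(Kₒ + α·Naₒ)/(Kᵢ + α·Naᵢ)].
10^(Vm/57.8) = 10^(38.4/57.8) = 4.617
So 4.617·(Kᵢ + α·Naᵢ) = Kₒ + α·Naₒ → α = (4.617·153.0 − 4.4) / (149.0 − 4.617·27.1)
α = (706.4 − 4.4) / (149.0 − 125.1) = 702/23.88 = 29.4

29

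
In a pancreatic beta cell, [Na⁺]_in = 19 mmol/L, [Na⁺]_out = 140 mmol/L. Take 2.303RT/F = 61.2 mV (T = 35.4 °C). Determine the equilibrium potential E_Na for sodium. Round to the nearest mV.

53 mV

E = (61.2/z) · log₁₀([Na⁺]_out/[Na⁺]_in) with z = +1.
= (61.2/1) · log₁₀(140/19) = 61.20 · log₁₀(7.368)
= 61.20 · (0.8674) = 53.08 mV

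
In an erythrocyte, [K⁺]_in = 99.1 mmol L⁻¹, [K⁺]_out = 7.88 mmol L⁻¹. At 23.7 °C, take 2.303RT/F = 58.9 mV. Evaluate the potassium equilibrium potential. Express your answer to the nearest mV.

-65 mV

E = (58.9/z) · log₁₀([K⁺]_out/[K⁺]_in) with z = +1.
= (58.9/1) · log₁₀(7.88/99.1) = 58.90 · log₁₀(0.07952)
= 58.90 · (-1.0995) = -64.76 mV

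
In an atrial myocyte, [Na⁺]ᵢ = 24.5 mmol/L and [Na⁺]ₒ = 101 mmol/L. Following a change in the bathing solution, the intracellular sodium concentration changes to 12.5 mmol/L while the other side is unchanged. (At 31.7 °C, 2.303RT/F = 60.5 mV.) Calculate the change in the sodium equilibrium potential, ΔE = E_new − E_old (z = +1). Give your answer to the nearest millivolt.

E_old = (60.5/1)·log₁₀(101/24.5) = 37.22 mV
E_new = (60.5/1)·log₁₀(101/12.5) = 54.90 mV
ΔE = 54.90 − (37.22) = 17.68 mV

18 mV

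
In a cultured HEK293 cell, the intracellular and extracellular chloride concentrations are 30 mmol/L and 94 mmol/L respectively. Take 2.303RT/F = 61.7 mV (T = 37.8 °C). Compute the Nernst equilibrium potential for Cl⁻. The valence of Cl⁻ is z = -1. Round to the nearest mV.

-31 mV

E = (61.7/z) · log₁₀([Cl⁻]_out/[Cl⁻]_in) with z = -1.
For an anion, dividing by z = -1 reverses the sign.
= (61.7/-1) · log₁₀(94/30) = -61.70 · log₁₀(3.133)
= -61.70 · (0.4960) = -30.60 mV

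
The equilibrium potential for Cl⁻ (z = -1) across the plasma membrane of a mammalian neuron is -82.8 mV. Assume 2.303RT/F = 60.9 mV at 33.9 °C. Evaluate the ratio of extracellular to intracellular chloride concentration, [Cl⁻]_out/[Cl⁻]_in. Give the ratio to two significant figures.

23

log₁₀([out]/[in]) = E·z/(60.9) = -82.8 × -1 / 60.9 = 1.3596
[out]/[in] = 10^(1.3596) = 22.89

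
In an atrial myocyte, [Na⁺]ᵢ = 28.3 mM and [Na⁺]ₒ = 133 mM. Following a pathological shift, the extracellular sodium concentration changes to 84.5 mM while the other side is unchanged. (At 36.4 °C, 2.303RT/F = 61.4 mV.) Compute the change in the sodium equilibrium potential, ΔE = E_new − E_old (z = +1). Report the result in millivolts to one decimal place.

-12.1 mV

E_old = (61.4/1)·log₁₀(133/28.3) = 41.26 mV
E_new = (61.4/1)·log₁₀(84.5/28.3) = 29.17 mV
ΔE = 29.17 − (41.26) = -12.10 mV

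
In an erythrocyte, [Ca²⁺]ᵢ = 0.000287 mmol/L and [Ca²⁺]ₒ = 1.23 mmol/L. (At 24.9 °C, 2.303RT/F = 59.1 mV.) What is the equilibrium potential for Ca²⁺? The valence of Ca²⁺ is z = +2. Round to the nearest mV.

107 mV

E = (59.1/z) · log₁₀([Ca²⁺]_out/[Ca²⁺]_in) with z = +2.
= (59.1/2) · log₁₀(1.23/0.000287) = 29.55 · log₁₀(4286)
= 29.55 · (3.6320) = 107.33 mV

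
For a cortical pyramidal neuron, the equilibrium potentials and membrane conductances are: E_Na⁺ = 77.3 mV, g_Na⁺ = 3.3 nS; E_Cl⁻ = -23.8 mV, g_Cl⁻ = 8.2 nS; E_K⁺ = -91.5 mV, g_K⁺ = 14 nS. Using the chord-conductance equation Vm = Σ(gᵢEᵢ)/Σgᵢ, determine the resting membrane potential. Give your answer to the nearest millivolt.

-48 mV

Σ gᵢEᵢ = 3.3·(77.3) + 8.2·(-23.8) + 14·(-91.5) = -1221.07
Σ gᵢ = 3.3 + 8.2 + 14 = 25.5
Vm = -1221.07 / 25.5 = -47.89 mV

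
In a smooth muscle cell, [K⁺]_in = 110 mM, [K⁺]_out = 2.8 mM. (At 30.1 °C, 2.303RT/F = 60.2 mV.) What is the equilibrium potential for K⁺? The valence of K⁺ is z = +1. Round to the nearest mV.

-96 mV

E = (60.2/z) · log₁₀([K⁺]_out/[K⁺]_in) with z = +1.
= (60.2/1) · log₁₀(2.8/110) = 60.20 · log₁₀(0.02545)
= 60.20 · (-1.5942) = -95.97 mV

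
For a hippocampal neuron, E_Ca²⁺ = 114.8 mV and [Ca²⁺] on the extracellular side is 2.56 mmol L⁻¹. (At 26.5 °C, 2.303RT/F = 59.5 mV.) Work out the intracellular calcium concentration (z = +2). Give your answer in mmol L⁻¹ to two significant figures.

0.00035 mmol L⁻¹

Nernst: E = (59.5/2) · log₁₀([out]/[in]), so log₁₀([out]/[in]) = 114.8 × 2 / 59.5 = 3.8588.
[out]/[in] = 10^(3.8588) = 7225.
[in] = 2.56 / 7225 = 0.0003543 mmol L⁻¹.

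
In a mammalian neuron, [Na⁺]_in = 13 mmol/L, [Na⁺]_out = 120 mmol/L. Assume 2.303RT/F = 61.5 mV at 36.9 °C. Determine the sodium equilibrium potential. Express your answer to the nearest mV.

59 mV

E = (61.5/z) · log₁₀([Na⁺]_out/[Na⁺]_in) with z = +1.
= (61.5/1) · log₁₀(120/13) = 61.50 · log₁₀(9.231)
= 61.50 · (0.9652) = 59.36 mV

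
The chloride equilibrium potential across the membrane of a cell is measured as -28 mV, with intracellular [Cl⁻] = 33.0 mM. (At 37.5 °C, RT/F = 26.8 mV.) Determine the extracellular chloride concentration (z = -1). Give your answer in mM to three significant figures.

Nernst: E = (26.8/-1) · ln([out]/[in]), so ln([out]/[in]) = -28.0 × -1 / 26.8 = 1.0448.
[out]/[in] = e^(1.0448) = 2.843.
[out] = 2.843 × 33.0 = 93.81 mM.

93.8 mM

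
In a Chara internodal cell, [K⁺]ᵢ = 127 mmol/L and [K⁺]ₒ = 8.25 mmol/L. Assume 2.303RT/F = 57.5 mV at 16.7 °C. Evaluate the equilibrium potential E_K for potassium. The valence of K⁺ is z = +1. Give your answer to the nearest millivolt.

-68 mV

E = (57.5/z) · log₁₀([K⁺]_out/[K⁺]_in) with z = +1.
= (57.5/1) · log₁₀(8.25/127) = 57.50 · log₁₀(0.06496)
= 57.50 · (-1.1873) = -68.27 mV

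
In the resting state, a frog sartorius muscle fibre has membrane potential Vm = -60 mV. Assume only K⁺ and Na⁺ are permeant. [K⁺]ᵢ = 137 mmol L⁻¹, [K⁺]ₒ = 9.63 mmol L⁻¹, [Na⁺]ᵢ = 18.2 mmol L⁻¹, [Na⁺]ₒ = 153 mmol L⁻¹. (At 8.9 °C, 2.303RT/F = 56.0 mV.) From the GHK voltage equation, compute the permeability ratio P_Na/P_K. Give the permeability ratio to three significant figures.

Let α = P_Na/P_K. GHK: Vm = 56.0·log₁₀[(Kₒ + α·Naₒ)/(Kᵢ + α·Naᵢ)].
10^(Vm/56.0) = 10^(-60.0/56.0) = 0.084834
So 0.084834·(Kᵢ + α·Naᵢ) = Kₒ + α·Naₒ → α = (0.084834·137.0 − 9.63) / (153.0 − 0.084834·18.2)
α = (11.62 − 9.63) / (153.0 − 1.544) = 1.992/151.5 = 0.01315

0.0132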